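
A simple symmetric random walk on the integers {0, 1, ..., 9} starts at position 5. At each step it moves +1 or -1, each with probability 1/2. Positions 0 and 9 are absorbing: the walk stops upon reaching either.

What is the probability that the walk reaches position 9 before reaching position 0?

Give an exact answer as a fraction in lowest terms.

Symmetric walk (p = 1/2): the harmonic-function argument gives P(hit 9 before 0 | start at 5) = a/N.
P = 5/9 = 5/9

Answer: 5/9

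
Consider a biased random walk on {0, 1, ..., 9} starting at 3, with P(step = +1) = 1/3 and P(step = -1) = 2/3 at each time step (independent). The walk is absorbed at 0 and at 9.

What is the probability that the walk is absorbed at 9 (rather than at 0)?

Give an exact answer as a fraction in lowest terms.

Biased walk: p = 1/3, q = 2/3, r = q/p = 2
Gambler's ruin: P(hit 9 before 0 | start at 3) = (1 - r^a)/(1 - r^N)
r^3 = 8; r^9 = 512
P = (1 - 8) / (1 - 512) = -7 / -511 = 1/73

Answer: 1/73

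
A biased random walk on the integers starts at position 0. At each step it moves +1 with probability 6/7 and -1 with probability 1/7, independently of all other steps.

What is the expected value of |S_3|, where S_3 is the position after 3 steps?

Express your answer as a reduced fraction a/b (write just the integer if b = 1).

Answer: 111/49

Derivation:
S_3 takes values m ≡ 1 (mod 2) with |m| ≤ 3; P(S_3=m) = C(3,(3+m)/2) · (6/7)^((3+m)/2) · (1/7)^((3-m)/2).
Distribution: P(S=-3)=1/343, P(S=-1)=18/343, P(S=1)=108/343, P(S=3)=216/343
E[|S_3|] = Σ_m |m|·P(S_3=m) = 111/49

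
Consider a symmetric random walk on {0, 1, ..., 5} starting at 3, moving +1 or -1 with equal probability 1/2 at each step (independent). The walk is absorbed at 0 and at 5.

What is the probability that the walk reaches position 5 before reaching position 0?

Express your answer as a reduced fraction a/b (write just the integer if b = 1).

Symmetric walk (p = 1/2): the harmonic-function argument gives P(hit 5 before 0 | start at 3) = a/N.
P = 3/5 = 3/5

Answer: 3/5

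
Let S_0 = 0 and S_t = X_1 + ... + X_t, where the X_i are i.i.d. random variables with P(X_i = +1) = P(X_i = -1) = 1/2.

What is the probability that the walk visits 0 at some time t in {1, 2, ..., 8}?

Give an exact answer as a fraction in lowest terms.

Count via complement. Let g(t,s) = #length-t paths at position s with S_1..S_t all ≠ 0.
g(t,s) = g(t-1,s-1) + g(t-1,s+1) for s ≠ 0; g(t,0) = 0.
t=0: g(0,0)=1
t=1: g(1,-1)=1 g(1,1)=1
t=2: g(2,-2)=1 g(2,2)=1
t=3: g(3,-3)=1 g(3,-1)=1 g(3,1)=1 g(3,3)=1
t=4: g(4,-4)=1 g(4,-2)=2 g(4,2)=2 g(4,4)=1
t=5: g(5,-5)=1 g(5,-3)=3 g(5,-1)=2 g(5,1)=2 g(5,3)=3 g(5,5)=1
t=6: g(6,-6)=1 g(6,-4)=4 g(6,-2)=5 g(6,2)=5 g(6,4)=4 g(6,6)=1
t=7: g(7,-7)=1 g(7,-5)=5 g(7,-3)=9 g(7,-1)=5 g(7,1)=5 g(7,3)=9 g(7,5)=5 g(7,7)=1
t=8: g(8,-8)=1 g(8,-6)=6 g(8,-4)=14 g(8,-2)=14 g(8,2)=14 g(8,4)=14 g(8,6)=6 g(8,8)=1
Paths never hitting 0: Σ_s g(8,s) = 70
Paths hitting 0: 2^8 - 70 = 186
P = 186/256 = 93/128

Answer: 93/128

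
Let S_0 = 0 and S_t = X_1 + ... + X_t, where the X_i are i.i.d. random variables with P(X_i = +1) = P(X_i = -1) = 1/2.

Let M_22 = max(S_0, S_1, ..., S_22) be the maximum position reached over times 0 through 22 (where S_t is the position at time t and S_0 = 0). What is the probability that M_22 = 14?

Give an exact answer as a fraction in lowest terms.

Answer: 7315/4194304

Derivation:
Let M_22 = max(S_0,...,S_22). Use the reflection principle: for j ≥ 1, #{paths with M_22 ≥ j} = #{S_22 ≥ j} + #{S_22 ≥ j+1}.
By reflection, #{M_22 ≥ 14} = #{S_22 ≥ 14} + #{S_22 ≥ 15} = 9109 + 1794 = 10903.
#{M_22 ≥ 15} = #{S_22 ≥ 15} + #{S_22 ≥ 16} = 1794 + 1794 = 3588.
#{M_22 = 14} = 10903 - 3588 = 7315.
P(M_22 = 14) = 7315/4194304 = 7315/4194304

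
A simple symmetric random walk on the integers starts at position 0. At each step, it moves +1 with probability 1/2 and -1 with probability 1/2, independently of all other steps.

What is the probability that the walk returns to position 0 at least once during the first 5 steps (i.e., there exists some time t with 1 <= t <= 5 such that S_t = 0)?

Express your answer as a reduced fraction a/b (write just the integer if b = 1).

Answer: 5/8

Derivation:
Count via complement. Let g(t,s) = #length-t paths at position s with S_1..S_t all ≠ 0.
g(t,s) = g(t-1,s-1) + g(t-1,s+1) for s ≠ 0; g(t,0) = 0.
t=0: g(0,0)=1
t=1: g(1,-1)=1 g(1,1)=1
t=2: g(2,-2)=1 g(2,2)=1
t=3: g(3,-3)=1 g(3,-1)=1 g(3,1)=1 g(3,3)=1
t=4: g(4,-4)=1 g(4,-2)=2 g(4,2)=2 g(4,4)=1
t=5: g(5,-5)=1 g(5,-3)=3 g(5,-1)=2 g(5,1)=2 g(5,3)=3 g(5,5)=1
Paths never hitting 0: Σ_s g(5,s) = 12
Paths hitting 0: 2^5 - 12 = 20
P = 20/32 = 5/8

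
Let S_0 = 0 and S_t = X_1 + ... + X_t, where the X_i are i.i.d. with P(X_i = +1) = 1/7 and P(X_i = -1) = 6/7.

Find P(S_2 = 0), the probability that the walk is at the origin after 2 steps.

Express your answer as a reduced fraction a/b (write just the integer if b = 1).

Answer: 12/49

Derivation:
To be at 0 after 2 steps: need exactly 1 step of +1 and 1 of -1.
Number of such sequences: C(2,1) = 2
Each has probability (1/7)^1 · (6/7)^1 = 6/49
P = 2 · 6/49 = 12/49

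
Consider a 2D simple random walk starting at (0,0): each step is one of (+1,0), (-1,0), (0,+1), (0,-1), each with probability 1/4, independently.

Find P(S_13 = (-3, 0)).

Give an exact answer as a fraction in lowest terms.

Answer: 1656369/67108864

Derivation:
Let h be the number of horizontal steps (so 13-h are vertical). To end at (-3,0) need (h-3)/2 right-steps and ((13-h)+0)/2 up-steps.
Sum over h with 3 ≤ h ≤ 13, h ≡ 1 (mod 2), 13-h ≡ 0 (mod 2):
h=3: C(13,3)·C(3,0)·C(10,5) = 286·1·252 = 72072
h=5: C(13,5)·C(5,1)·C(8,4) = 1287·5·70 = 450450
h=7: C(13,7)·C(7,2)·C(6,3) = 1716·21·20 = 720720
h=9: C(13,9)·C(9,3)·C(4,2) = 715·84·6 = 360360
h=11: C(13,11)·C(11,4)·C(2,1) = 78·330·2 = 51480
h=13: C(13,13)·C(13,5)·C(0,0) = 1·1287·1 = 1287
Total favorable: 1656369
Total paths: 4^13 = 67108864
P = 1656369/67108864 = 1656369/67108864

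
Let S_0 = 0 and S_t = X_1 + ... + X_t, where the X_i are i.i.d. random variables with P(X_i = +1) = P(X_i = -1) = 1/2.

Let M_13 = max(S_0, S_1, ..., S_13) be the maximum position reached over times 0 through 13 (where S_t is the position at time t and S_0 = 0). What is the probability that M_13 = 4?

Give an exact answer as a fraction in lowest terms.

Answer: 715/8192

Derivation:
Let M_13 = max(S_0,...,S_13). Use the reflection principle: for j ≥ 1, #{paths with M_13 ≥ j} = #{S_13 ≥ j} + #{S_13 ≥ j+1}.
By reflection, #{M_13 ≥ 4} = #{S_13 ≥ 4} + #{S_13 ≥ 5} = 1093 + 1093 = 2186.
#{M_13 ≥ 5} = #{S_13 ≥ 5} + #{S_13 ≥ 6} = 1093 + 378 = 1471.
#{M_13 = 4} = 2186 - 1471 = 715.
P(M_13 = 4) = 715/8192 = 715/8192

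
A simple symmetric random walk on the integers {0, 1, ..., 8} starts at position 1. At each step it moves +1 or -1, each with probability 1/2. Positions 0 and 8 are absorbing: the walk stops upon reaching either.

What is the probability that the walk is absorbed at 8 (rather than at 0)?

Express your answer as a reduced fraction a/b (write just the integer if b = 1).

Symmetric walk (p = 1/2): the harmonic-function argument gives P(hit 8 before 0 | start at 1) = a/N.
P = 1/8 = 1/8

Answer: 1/8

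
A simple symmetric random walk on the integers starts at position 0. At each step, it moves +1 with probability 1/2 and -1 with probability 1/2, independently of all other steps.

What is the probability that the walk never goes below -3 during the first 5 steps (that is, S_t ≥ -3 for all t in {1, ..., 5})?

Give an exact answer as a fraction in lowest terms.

Answer: 15/16

Derivation:
Let f(t,s) = #length-t paths at position s with S_1..S_t all ≥ -3.
f(t,s) = f(t-1,s-1) + f(t-1,s+1) for s ≥ -3; f(t,s) = 0 for s < -3.
t=0: f(0,0)=1
t=1: f(1,-1)=1 f(1,1)=1
t=2: f(2,-2)=1 f(2,0)=2 f(2,2)=1
t=3: f(3,-3)=1 f(3,-1)=3 f(3,1)=3 f(3,3)=1
t=4: f(4,-2)=4 f(4,0)=6 f(4,2)=4 f(4,4)=1
t=5: f(5,-3)=4 f(5,-1)=10 f(5,1)=10 f(5,3)=5 f(5,5)=1
Σ_s f(5,s) = 30
P = 30/32 = 15/16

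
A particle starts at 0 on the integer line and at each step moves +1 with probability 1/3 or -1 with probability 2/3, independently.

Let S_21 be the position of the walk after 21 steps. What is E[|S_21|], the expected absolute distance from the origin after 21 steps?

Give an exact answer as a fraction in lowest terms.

Answer: 8406308099/1162261467

Derivation:
S_21 takes values m ≡ 1 (mod 2) with |m| ≤ 21; P(S_21=m) = C(21,(21+m)/2) · (1/3)^((21+m)/2) · (2/3)^((21-m)/2).
Distribution: P(S=-21)=2097152/10460353203, P(S=-19)=7340032/3486784401, P(S=-17)=36700160/3486784401, P(S=-15)=348651520/10460353203, P(S=-13)=87162880/1162261467, P(S=-11)=148176896/1162261467, P(S=-9)=592707584/3486784401, P(S=-7)=211681280/1162261467, P(S=-5)=185221120/1162261467, P(S=-3)=1203937280/10460353203, P(S=-1)=240787456/3486784401, P(S=1)=120393728/3486784401, P(S=3)=150492160/10460353203, P(S=5)=5788160/1162261467, P(S=7)=1653760/1162261467, P(S=9)=1157632/3486784401, P(S=11)=72352/1162261467, P(S=13)=10640/1162261467, P(S=15)=10640/10460353203, P(S=17)=280/3486784401, P(S=19)=14/3486784401, P(S=21)=1/10460353203
E[|S_21|] = Σ_m |m|·P(S_21=m) = 8406308099/1162261467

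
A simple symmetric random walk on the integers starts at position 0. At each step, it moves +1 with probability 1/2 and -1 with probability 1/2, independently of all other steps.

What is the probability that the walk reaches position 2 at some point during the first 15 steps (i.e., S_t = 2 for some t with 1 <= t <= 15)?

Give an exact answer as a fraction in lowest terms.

Count via complement. Let g(t,s) = #length-t paths at position s with S_1..S_t all ≠ 2.
g(t,s) = g(t-1,s-1) + g(t-1,s+1) for s ≠ 2; g(t,2) = 0.
t=0: g(0,0)=1
t=1: g(1,-1)=1 g(1,1)=1
t=2: g(2,-2)=1 g(2,0)=2
t=3: g(3,-3)=1 g(3,-1)=3 g(3,1)=2
t=4: g(4,-4)=1 g(4,-2)=4 g(4,0)=5
t=5: g(5,-5)=1 g(5,-3)=5 g(5,-1)=9 g(5,1)=5
t=6: g(6,-6)=1 g(6,-4)=6 g(6,-2)=14 g(6,0)=14
t=7: g(7,-7)=1 g(7,-5)=7 g(7,-3)=20 g(7,-1)=28 g(7,1)=14
t=8: g(8,-8)=1 g(8,-6)=8 g(8,-4)=27 g(8,-2)=48 g(8,0)=42
t=9: g(9,-9)=1 g(9,-7)=9 g(9,-5)=35 g(9,-3)=75 g(9,-1)=90 g(9,1)=42
t=10: g(10,-10)=1 g(10,-8)=10 g(10,-6)=44 g(10,-4)=110 g(10,-2)=165 g(10,0)=132
t=11: g(11,-11)=1 g(11,-9)=11 g(11,-7)=54 g(11,-5)=154 g(11,-3)=275 g(11,-1)=297 g(11,1)=132
t=12: g(12,-12)=1 g(12,-10)=12 g(12,-8)=65 g(12,-6)=208 g(12,-4)=429 g(12,-2)=572 g(12,0)=429
t=13: g(13,-13)=1 g(13,-11)=13 g(13,-9)=77 g(13,-7)=273 g(13,-5)=637 g(13,-3)=1001 g(13,-1)=1001 g(13,1)=429
t=14: g(14,-14)=1 g(14,-12)=14 g(14,-10)=90 g(14,-8)=350 g(14,-6)=910 g(14,-4)=1638 g(14,-2)=2002 g(14,0)=1430
t=15: g(15,-15)=1 g(15,-13)=15 g(15,-11)=104 g(15,-9)=440 g(15,-7)=1260 g(15,-5)=2548 g(15,-3)=3640 g(15,-1)=3432 g(15,1)=1430
Paths never hitting 2: Σ_s g(15,s) = 12870
Paths hitting 2: 2^15 - 12870 = 19898
P = 19898/32768 = 9949/16384

Answer: 9949/16384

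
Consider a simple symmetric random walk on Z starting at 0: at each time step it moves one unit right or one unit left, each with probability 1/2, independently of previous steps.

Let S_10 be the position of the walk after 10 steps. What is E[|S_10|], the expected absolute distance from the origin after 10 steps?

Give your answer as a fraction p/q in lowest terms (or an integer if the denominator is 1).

S_10 takes values m ≡ 0 (mod 2) with |m| ≤ 10; P(S_10=m) = C(10,(10+m)/2)/2^10.
Total paths: 2^10 = 1024
Distribution: P(S=-10)=1/1024, P(S=-8)=10/1024, P(S=-6)=45/1024, P(S=-4)=120/1024, P(S=-2)=210/1024, P(S=0)=252/1024, P(S=2)=210/1024, P(S=4)=120/1024, P(S=6)=45/1024, P(S=8)=10/1024, P(S=10)=1/1024
E[|S_10|] = Σ_m |m|·P(S_10=m) = 2520/1024 = 315/128

Answer: 315/128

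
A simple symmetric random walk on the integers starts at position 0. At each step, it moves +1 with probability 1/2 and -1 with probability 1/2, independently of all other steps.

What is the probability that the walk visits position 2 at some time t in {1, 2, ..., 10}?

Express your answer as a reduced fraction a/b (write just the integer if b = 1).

Count via complement. Let g(t,s) = #length-t paths at position s with S_1..S_t all ≠ 2.
g(t,s) = g(t-1,s-1) + g(t-1,s+1) for s ≠ 2; g(t,2) = 0.
t=0: g(0,0)=1
t=1: g(1,-1)=1 g(1,1)=1
t=2: g(2,-2)=1 g(2,0)=2
t=3: g(3,-3)=1 g(3,-1)=3 g(3,1)=2
t=4: g(4,-4)=1 g(4,-2)=4 g(4,0)=5
t=5: g(5,-5)=1 g(5,-3)=5 g(5,-1)=9 g(5,1)=5
t=6: g(6,-6)=1 g(6,-4)=6 g(6,-2)=14 g(6,0)=14
t=7: g(7,-7)=1 g(7,-5)=7 g(7,-3)=20 g(7,-1)=28 g(7,1)=14
t=8: g(8,-8)=1 g(8,-6)=8 g(8,-4)=27 g(8,-2)=48 g(8,0)=42
t=9: g(9,-9)=1 g(9,-7)=9 g(9,-5)=35 g(9,-3)=75 g(9,-1)=90 g(9,1)=42
t=10: g(10,-10)=1 g(10,-8)=10 g(10,-6)=44 g(10,-4)=110 g(10,-2)=165 g(10,0)=132
Paths never hitting 2: Σ_s g(10,s) = 462
Paths hitting 2: 2^10 - 462 = 562
P = 562/1024 = 281/512

Answer: 281/512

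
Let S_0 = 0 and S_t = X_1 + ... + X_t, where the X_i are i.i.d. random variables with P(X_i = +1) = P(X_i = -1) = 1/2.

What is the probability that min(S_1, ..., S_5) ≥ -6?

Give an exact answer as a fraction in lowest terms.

Let f(t,s) = #length-t paths at position s with S_1..S_t all ≥ -6.
f(t,s) = f(t-1,s-1) + f(t-1,s+1) for s ≥ -6; f(t,s) = 0 for s < -6.
t=0: f(0,0)=1
t=1: f(1,-1)=1 f(1,1)=1
t=2: f(2,-2)=1 f(2,0)=2 f(2,2)=1
t=3: f(3,-3)=1 f(3,-1)=3 f(3,1)=3 f(3,3)=1
t=4: f(4,-4)=1 f(4,-2)=4 f(4,0)=6 f(4,2)=4 f(4,4)=1
t=5: f(5,-5)=1 f(5,-3)=5 f(5,-1)=10 f(5,1)=10 f(5,3)=5 f(5,5)=1
Σ_s f(5,s) = 32
P = 32/32 = 1

Answer: 1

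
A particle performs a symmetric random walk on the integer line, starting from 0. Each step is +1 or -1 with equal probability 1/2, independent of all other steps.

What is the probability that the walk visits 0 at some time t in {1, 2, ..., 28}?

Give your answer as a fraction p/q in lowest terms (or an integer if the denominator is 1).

Count via complement. Let g(t,s) = #length-t paths at position s with S_1..S_t all ≠ 0.
g(t,s) = g(t-1,s-1) + g(t-1,s+1) for s ≠ 0; g(t,0) = 0.
t=0: g(0,0)=1
t=1: g(1,-1)=1 g(1,1)=1
t=2: g(2,-2)=1 g(2,2)=1
t=3: g(3,-3)=1 g(3,-1)=1 g(3,1)=1 g(3,3)=1
t=4: g(4,-4)=1 g(4,-2)=2 g(4,2)=2 g(4,4)=1
t=5: g(5,-5)=1 g(5,-3)=3 g(5,-1)=2 g(5,1)=2 g(5,3)=3 g(5,5)=1
t=6: g(6,-6)=1 g(6,-4)=4 g(6,-2)=5 g(6,2)=5 g(6,4)=4 g(6,6)=1
t=7: g(7,-7)=1 g(7,-5)=5 g(7,-3)=9 g(7,-1)=5 g(7,1)=5 g(7,3)=9 g(7,5)=5 g(7,7)=1
t=8: g(8,-8)=1 g(8,-6)=6 g(8,-4)=14 g(8,-2)=14 g(8,2)=14 g(8,4)=14 g(8,6)=6 g(8,8)=1
t=9: g(9,-9)=1 g(9,-7)=7 g(9,-5)=20 g(9,-3)=28 g(9,-1)=14 g(9,1)=14 g(9,3)=28 g(9,5)=20 g(9,7)=7 g(9,9)=1
t=10: g(10,-10)=1 g(10,-8)=8 g(10,-6)=27 g(10,-4)=48 g(10,-2)=42 g(10,2)=42 g(10,4)=48 g(10,6)=27 g(10,8)=8 g(10,10)=1
t=11: g(11,-11)=1 g(11,-9)=9 g(11,-7)=35 g(11,-5)=75 g(11,-3)=90 g(11,-1)=42 g(11,1)=42 g(11,3)=90 g(11,5)=75 g(11,7)=35 g(11,9)=9 g(11,11)=1
t=12: g(12,-12)=1 g(12,-10)=10 g(12,-8)=44 g(12,-6)=110 g(12,-4)=165 g(12,-2)=132 g(12,2)=132 g(12,4)=165 g(12,6)=110 g(12,8)=44 g(12,10)=10 g(12,12)=1
t=13: g(13,-13)=1 g(13,-11)=11 g(13,-9)=54 g(13,-7)=154 g(13,-5)=275 g(13,-3)=297 g(13,-1)=132 g(13,1)=132 g(13,3)=297 g(13,5)=275 g(13,7)=154 g(13,9)=54 g(13,11)=11 g(13,13)=1
t=14: g(14,-14)=1 g(14,-12)=12 g(14,-10)=65 g(14,-8)=208 g(14,-6)=429 g(14,-4)=572 g(14,-2)=429 g(14,2)=429 g(14,4)=572 g(14,6)=429 g(14,8)=208 g(14,10)=65 g(14,12)=12 g(14,14)=1
t=15: g(15,-15)=1 g(15,-13)=13 g(15,-11)=77 g(15,-9)=273 g(15,-7)=637 g(15,-5)=1001 g(15,-3)=1001 g(15,-1)=429 g(15,1)=429 g(15,3)=1001 g(15,5)=1001 g(15,7)=637 g(15,9)=273 g(15,11)=77 g(15,13)=13 g(15,15)=1
t=16: g(16,-16)=1 g(16,-14)=14 g(16,-12)=90 g(16,-10)=350 g(16,-8)=910 g(16,-6)=1638 g(16,-4)=2002 g(16,-2)=1430 g(16,2)=1430 g(16,4)=2002 g(16,6)=1638 g(16,8)=910 g(16,10)=350 g(16,12)=90 g(16,14)=14 g(16,16)=1
t=17: g(17,-17)=1 g(17,-15)=15 g(17,-13)=104 g(17,-11)=440 g(17,-9)=1260 g(17,-7)=2548 g(17,-5)=3640 g(17,-3)=3432 g(17,-1)=1430 g(17,1)=1430 g(17,3)=3432 g(17,5)=3640 g(17,7)=2548 g(17,9)=1260 g(17,11)=440 g(17,13)=104 g(17,15)=15 g(17,17)=1
t=18: g(18,-18)=1 g(18,-16)=16 g(18,-14)=119 g(18,-12)=544 g(18,-10)=1700 g(18,-8)=3808 g(18,-6)=6188 g(18,-4)=7072 g(18,-2)=4862 g(18,2)=4862 g(18,4)=7072 g(18,6)=6188 g(18,8)=3808 g(18,10)=1700 g(18,12)=544 g(18,14)=119 g(18,16)=16 g(18,18)=1
t=19: g(19,-19)=1 g(19,-17)=17 g(19,-15)=135 g(19,-13)=663 g(19,-11)=2244 g(19,-9)=5508 g(19,-7)=9996 g(19,-5)=13260 g(19,-3)=11934 g(19,-1)=4862 g(19,1)=4862 g(19,3)=11934 g(19,5)=13260 g(19,7)=9996 g(19,9)=5508 g(19,11)=2244 g(19,13)=663 g(19,15)=135 g(19,17)=17 g(19,19)=1
t=20: g(20,-20)=1 g(20,-18)=18 g(20,-16)=152 g(20,-14)=798 g(20,-12)=2907 g(20,-10)=7752 g(20,-8)=15504 g(20,-6)=23256 g(20,-4)=25194 g(20,-2)=16796 g(20,2)=16796 g(20,4)=25194 g(20,6)=23256 g(20,8)=15504 g(20,10)=7752 g(20,12)=2907 g(20,14)=798 g(20,16)=152 g(20,18)=18 g(20,20)=1
t=21: g(21,-21)=1 g(21,-19)=19 g(21,-17)=170 g(21,-15)=950 g(21,-13)=3705 g(21,-11)=10659 g(21,-9)=23256 g(21,-7)=38760 g(21,-5)=48450 g(21,-3)=41990 g(21,-1)=16796 g(21,1)=16796 g(21,3)=41990 g(21,5)=48450 g(21,7)=38760 g(21,9)=23256 g(21,11)=10659 g(21,13)=3705 g(21,15)=950 g(21,17)=170 g(21,19)=19 g(21,21)=1
t=22: g(22,-22)=1 g(22,-20)=20 g(22,-18)=189 g(22,-16)=1120 g(22,-14)=4655 g(22,-12)=14364 g(22,-10)=33915 g(22,-8)=62016 g(22,-6)=87210 g(22,-4)=90440 g(22,-2)=58786 g(22,2)=58786 g(22,4)=90440 g(22,6)=87210 g(22,8)=62016 g(22,10)=33915 g(22,12)=14364 g(22,14)=4655 g(22,16)=1120 g(22,18)=189 g(22,20)=20 g(22,22)=1
t=23: g(23,-23)=1 g(23,-21)=21 g(23,-19)=209 g(23,-17)=1309 g(23,-15)=5775 g(23,-13)=19019 g(23,-11)=48279 g(23,-9)=95931 g(23,-7)=149226 g(23,-5)=177650 g(23,-3)=149226 g(23,-1)=58786 g(23,1)=58786 g(23,3)=149226 g(23,5)=177650 g(23,7)=149226 g(23,9)=95931 g(23,11)=48279 g(23,13)=19019 g(23,15)=5775 g(23,17)=1309 g(23,19)=209 g(23,21)=21 g(23,23)=1
t=24: g(24,-24)=1 g(24,-22)=22 g(24,-20)=230 g(24,-18)=1518 g(24,-16)=7084 g(24,-14)=24794 g(24,-12)=67298 g(24,-10)=144210 g(24,-8)=245157 g(24,-6)=326876 g(24,-4)=326876 g(24,-2)=208012 g(24,2)=208012 g(24,4)=326876 g(24,6)=326876 g(24,8)=245157 g(24,10)=144210 g(24,12)=67298 g(24,14)=24794 g(24,16)=7084 g(24,18)=1518 g(24,20)=230 g(24,22)=22 g(24,24)=1
t=25: g(25,-25)=1 g(25,-23)=23 g(25,-21)=252 g(25,-19)=1748 g(25,-17)=8602 g(25,-15)=31878 g(25,-13)=92092 g(25,-11)=211508 g(25,-9)=389367 g(25,-7)=572033 g(25,-5)=653752 g(25,-3)=534888 g(25,-1)=208012 g(25,1)=208012 g(25,3)=534888 g(25,5)=653752 g(25,7)=572033 g(25,9)=389367 g(25,11)=211508 g(25,13)=92092 g(25,15)=31878 g(25,17)=8602 g(25,19)=1748 g(25,21)=252 g(25,23)=23 g(25,25)=1
t=26: g(26,-26)=1 g(26,-24)=24 g(26,-22)=275 g(26,-20)=2000 g(26,-18)=10350 g(26,-16)=40480 g(26,-14)=123970 g(26,-12)=303600 g(26,-10)=600875 g(26,-8)=961400 g(26,-6)=1225785 g(26,-4)=1188640 g(26,-2)=742900 g(26,2)=742900 g(26,4)=1188640 g(26,6)=1225785 g(26,8)=961400 g(26,10)=600875 g(26,12)=303600 g(26,14)=123970 g(26,16)=40480 g(26,18)=10350 g(26,20)=2000 g(26,22)=275 g(26,24)=24 g(26,26)=1
t=27: g(27,-27)=1 g(27,-25)=25 g(27,-23)=299 g(27,-21)=2275 g(27,-19)=12350 g(27,-17)=50830 g(27,-15)=164450 g(27,-13)=427570 g(27,-11)=904475 g(27,-9)=1562275 g(27,-7)=2187185 g(27,-5)=2414425 g(27,-3)=1931540 g(27,-1)=742900 g(27,1)=742900 g(27,3)=1931540 g(27,5)=2414425 g(27,7)=2187185 g(27,9)=1562275 g(27,11)=904475 g(27,13)=427570 g(27,15)=164450 g(27,17)=50830 g(27,19)=12350 g(27,21)=2275 g(27,23)=299 g(27,25)=25 g(27,27)=1
t=28: g(28,-28)=1 g(28,-26)=26 g(28,-24)=324 g(28,-22)=2574 g(28,-20)=14625 g(28,-18)=63180 g(28,-16)=215280 g(28,-14)=592020 g(28,-12)=1332045 g(28,-10)=2466750 g(28,-8)=3749460 g(28,-6)=4601610 g(28,-4)=4345965 g(28,-2)=2674440 g(28,2)=2674440 g(28,4)=4345965 g(28,6)=4601610 g(28,8)=3749460 g(28,10)=2466750 g(28,12)=1332045 g(28,14)=592020 g(28,16)=215280 g(28,18)=63180 g(28,20)=14625 g(28,22)=2574 g(28,24)=324 g(28,26)=26 g(28,28)=1
Paths never hitting 0: Σ_s g(28,s) = 40116600
Paths hitting 0: 2^28 - 40116600 = 228318856
P = 228318856/268435456 = 28539857/33554432

Answer: 28539857/33554432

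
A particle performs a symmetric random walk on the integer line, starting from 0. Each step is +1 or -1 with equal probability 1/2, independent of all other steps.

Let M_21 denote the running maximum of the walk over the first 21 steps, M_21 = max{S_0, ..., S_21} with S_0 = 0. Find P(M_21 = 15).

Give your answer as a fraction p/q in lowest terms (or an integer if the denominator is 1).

Let M_21 = max(S_0,...,S_21). Use the reflection principle: for j ≥ 1, #{paths with M_21 ≥ j} = #{S_21 ≥ j} + #{S_21 ≥ j+1}.
By reflection, #{M_21 ≥ 15} = #{S_21 ≥ 15} + #{S_21 ≥ 16} = 1562 + 232 = 1794.
#{M_21 ≥ 16} = #{S_21 ≥ 16} + #{S_21 ≥ 17} = 232 + 232 = 464.
#{M_21 = 15} = 1794 - 464 = 1330.
P(M_21 = 15) = 1330/2097152 = 665/1048576

Answer: 665/1048576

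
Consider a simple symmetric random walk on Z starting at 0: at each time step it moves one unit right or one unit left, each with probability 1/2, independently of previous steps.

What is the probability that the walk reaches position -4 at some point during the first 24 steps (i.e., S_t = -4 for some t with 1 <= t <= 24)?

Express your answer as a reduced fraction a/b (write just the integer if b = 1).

Answer: 1779879/4194304

Derivation:
Count via complement. Let g(t,s) = #length-t paths at position s with S_1..S_t all ≠ -4.
g(t,s) = g(t-1,s-1) + g(t-1,s+1) for s ≠ -4; g(t,-4) = 0.
t=0: g(0,0)=1
t=1: g(1,-1)=1 g(1,1)=1
t=2: g(2,-2)=1 g(2,0)=2 g(2,2)=1
t=3: g(3,-3)=1 g(3,-1)=3 g(3,1)=3 g(3,3)=1
t=4: g(4,-2)=4 g(4,0)=6 g(4,2)=4 g(4,4)=1
t=5: g(5,-3)=4 g(5,-1)=10 g(5,1)=10 g(5,3)=5 g(5,5)=1
t=6: g(6,-2)=14 g(6,0)=20 g(6,2)=15 g(6,4)=6 g(6,6)=1
t=7: g(7,-3)=14 g(7,-1)=34 g(7,1)=35 g(7,3)=21 g(7,5)=7 g(7,7)=1
t=8: g(8,-2)=48 g(8,0)=69 g(8,2)=56 g(8,4)=28 g(8,6)=8 g(8,8)=1
t=9: g(9,-3)=48 g(9,-1)=117 g(9,1)=125 g(9,3)=84 g(9,5)=36 g(9,7)=9 g(9,9)=1
t=10: g(10,-2)=165 g(10,0)=242 g(10,2)=209 g(10,4)=120 g(10,6)=45 g(10,8)=10 g(10,10)=1
t=11: g(11,-3)=165 g(11,-1)=407 g(11,1)=451 g(11,3)=329 g(11,5)=165 g(11,7)=55 g(11,9)=11 g(11,11)=1
t=12: g(12,-2)=572 g(12,0)=858 g(12,2)=780 g(12,4)=494 g(12,6)=220 g(12,8)=66 g(12,10)=12 g(12,12)=1
t=13: g(13,-3)=572 g(13,-1)=1430 g(13,1)=1638 g(13,3)=1274 g(13,5)=714 g(13,7)=286 g(13,9)=78 g(13,11)=13 g(13,13)=1
t=14: g(14,-2)=2002 g(14,0)=3068 g(14,2)=2912 g(14,4)=1988 g(14,6)=1000 g(14,8)=364 g(14,10)=91 g(14,12)=14 g(14,14)=1
t=15: g(15,-3)=2002 g(15,-1)=5070 g(15,1)=5980 g(15,3)=4900 g(15,5)=2988 g(15,7)=1364 g(15,9)=455 g(15,11)=105 g(15,13)=15 g(15,15)=1
t=16: g(16,-2)=7072 g(16,0)=11050 g(16,2)=10880 g(16,4)=7888 g(16,6)=4352 g(16,8)=1819 g(16,10)=560 g(16,12)=120 g(16,14)=16 g(16,16)=1
t=17: g(17,-3)=7072 g(17,-1)=18122 g(17,1)=21930 g(17,3)=18768 g(17,5)=12240 g(17,7)=6171 g(17,9)=2379 g(17,11)=680 g(17,13)=136 g(17,15)=17 g(17,17)=1
t=18: g(18,-2)=25194 g(18,0)=40052 g(18,2)=40698 g(18,4)=31008 g(18,6)=18411 g(18,8)=8550 g(18,10)=3059 g(18,12)=816 g(18,14)=153 g(18,16)=18 g(18,18)=1
t=19: g(19,-3)=25194 g(19,-1)=65246 g(19,1)=80750 g(19,3)=71706 g(19,5)=49419 g(19,7)=26961 g(19,9)=11609 g(19,11)=3875 g(19,13)=969 g(19,15)=171 g(19,17)=19 g(19,19)=1
t=20: g(20,-2)=90440 g(20,0)=145996 g(20,2)=152456 g(20,4)=121125 g(20,6)=76380 g(20,8)=38570 g(20,10)=15484 g(20,12)=4844 g(20,14)=1140 g(20,16)=190 g(20,18)=20 g(20,20)=1
t=21: g(21,-3)=90440 g(21,-1)=236436 g(21,1)=298452 g(21,3)=273581 g(21,5)=197505 g(21,7)=114950 g(21,9)=54054 g(21,11)=20328 g(21,13)=5984 g(21,15)=1330 g(21,17)=210 g(21,19)=21 g(21,21)=1
t=22: g(22,-2)=326876 g(22,0)=534888 g(22,2)=572033 g(22,4)=471086 g(22,6)=312455 g(22,8)=169004 g(22,10)=74382 g(22,12)=26312 g(22,14)=7314 g(22,16)=1540 g(22,18)=231 g(22,20)=22 g(22,22)=1
t=23: g(23,-3)=326876 g(23,-1)=861764 g(23,1)=1106921 g(23,3)=1043119 g(23,5)=783541 g(23,7)=481459 g(23,9)=243386 g(23,11)=100694 g(23,13)=33626 g(23,15)=8854 g(23,17)=1771 g(23,19)=253 g(23,21)=23 g(23,23)=1
t=24: g(24,-2)=1188640 g(24,0)=1968685 g(24,2)=2150040 g(24,4)=1826660 g(24,6)=1265000 g(24,8)=724845 g(24,10)=344080 g(24,12)=134320 g(24,14)=42480 g(24,16)=10625 g(24,18)=2024 g(24,20)=276 g(24,22)=24 g(24,24)=1
Paths never hitting -4: Σ_s g(24,s) = 9657700
Paths hitting -4: 2^24 - 9657700 = 7119516
P = 7119516/16777216 = 1779879/4194304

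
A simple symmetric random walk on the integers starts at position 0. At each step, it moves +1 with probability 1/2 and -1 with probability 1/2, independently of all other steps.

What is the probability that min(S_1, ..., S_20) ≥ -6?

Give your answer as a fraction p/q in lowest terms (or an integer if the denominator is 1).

Answer: 115957/131072

Derivation:
Let f(t,s) = #length-t paths at position s with S_1..S_t all ≥ -6.
f(t,s) = f(t-1,s-1) + f(t-1,s+1) for s ≥ -6; f(t,s) = 0 for s < -6.
t=0: f(0,0)=1
t=1: f(1,-1)=1 f(1,1)=1
t=2: f(2,-2)=1 f(2,0)=2 f(2,2)=1
t=3: f(3,-3)=1 f(3,-1)=3 f(3,1)=3 f(3,3)=1
t=4: f(4,-4)=1 f(4,-2)=4 f(4,0)=6 f(4,2)=4 f(4,4)=1
t=5: f(5,-5)=1 f(5,-3)=5 f(5,-1)=10 f(5,1)=10 f(5,3)=5 f(5,5)=1
t=6: f(6,-6)=1 f(6,-4)=6 f(6,-2)=15 f(6,0)=20 f(6,2)=15 f(6,4)=6 f(6,6)=1
t=7: f(7,-5)=7 f(7,-3)=21 f(7,-1)=35 f(7,1)=35 f(7,3)=21 f(7,5)=7 f(7,7)=1
t=8: f(8,-6)=7 f(8,-4)=28 f(8,-2)=56 f(8,0)=70 f(8,2)=56 f(8,4)=28 f(8,6)=8 f(8,8)=1
t=9: f(9,-5)=35 f(9,-3)=84 f(9,-1)=126 f(9,1)=126 f(9,3)=84 f(9,5)=36 f(9,7)=9 f(9,9)=1
t=10: f(10,-6)=35 f(10,-4)=119 f(10,-2)=210 f(10,0)=252 f(10,2)=210 f(10,4)=120 f(10,6)=45 f(10,8)=10 f(10,10)=1
t=11: f(11,-5)=154 f(11,-3)=329 f(11,-1)=462 f(11,1)=462 f(11,3)=330 f(11,5)=165 f(11,7)=55 f(11,9)=11 f(11,11)=1
t=12: f(12,-6)=154 f(12,-4)=483 f(12,-2)=791 f(12,0)=924 f(12,2)=792 f(12,4)=495 f(12,6)=220 f(12,8)=66 f(12,10)=12 f(12,12)=1
t=13: f(13,-5)=637 f(13,-3)=1274 f(13,-1)=1715 f(13,1)=1716 f(13,3)=1287 f(13,5)=715 f(13,7)=286 f(13,9)=78 f(13,11)=13 f(13,13)=1
t=14: f(14,-6)=637 f(14,-4)=1911 f(14,-2)=2989 f(14,0)=3431 f(14,2)=3003 f(14,4)=2002 f(14,6)=1001 f(14,8)=364 f(14,10)=91 f(14,12)=14 f(14,14)=1
t=15: f(15,-5)=2548 f(15,-3)=4900 f(15,-1)=6420 f(15,1)=6434 f(15,3)=5005 f(15,5)=3003 f(15,7)=1365 f(15,9)=455 f(15,11)=105 f(15,13)=15 f(15,15)=1
t=16: f(16,-6)=2548 f(16,-4)=7448 f(16,-2)=11320 f(16,0)=12854 f(16,2)=11439 f(16,4)=8008 f(16,6)=4368 f(16,8)=1820 f(16,10)=560 f(16,12)=120 f(16,14)=16 f(16,16)=1
t=17: f(17,-5)=9996 f(17,-3)=18768 f(17,-1)=24174 f(17,1)=24293 f(17,3)=19447 f(17,5)=12376 f(17,7)=6188 f(17,9)=2380 f(17,11)=680 f(17,13)=136 f(17,15)=17 f(17,17)=1
t=18: f(18,-6)=9996 f(18,-4)=28764 f(18,-2)=42942 f(18,0)=48467 f(18,2)=43740 f(18,4)=31823 f(18,6)=18564 f(18,8)=8568 f(18,10)=3060 f(18,12)=816 f(18,14)=153 f(18,16)=18 f(18,18)=1
t=19: f(19,-5)=38760 f(19,-3)=71706 f(19,-1)=91409 f(19,1)=92207 f(19,3)=75563 f(19,5)=50387 f(19,7)=27132 f(19,9)=11628 f(19,11)=3876 f(19,13)=969 f(19,15)=171 f(19,17)=19 f(19,19)=1
t=20: f(20,-6)=38760 f(20,-4)=110466 f(20,-2)=163115 f(20,0)=183616 f(20,2)=167770 f(20,4)=125950 f(20,6)=77519 f(20,8)=38760 f(20,10)=15504 f(20,12)=4845 f(20,14)=1140 f(20,16)=190 f(20,18)=20 f(20,20)=1
Σ_s f(20,s) = 927656
P = 927656/1048576 = 115957/131072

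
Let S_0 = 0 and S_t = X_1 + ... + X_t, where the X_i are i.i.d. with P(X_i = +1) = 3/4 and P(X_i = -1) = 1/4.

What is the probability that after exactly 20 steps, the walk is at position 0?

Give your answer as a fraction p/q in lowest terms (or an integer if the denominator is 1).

Answer: 2727414261/274877906944

Derivation:
To be at 0 after 20 steps: need exactly 10 steps of +1 and 10 of -1.
Number of such sequences: C(20,10) = 184756
Each has probability (3/4)^10 · (1/4)^10 = 59049/1099511627776
P = 184756 · 59049/1099511627776 = 2727414261/274877906944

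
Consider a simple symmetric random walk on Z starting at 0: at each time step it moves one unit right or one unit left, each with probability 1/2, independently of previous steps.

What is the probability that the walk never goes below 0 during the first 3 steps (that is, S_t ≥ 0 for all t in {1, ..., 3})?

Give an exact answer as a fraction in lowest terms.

Answer: 3/8

Derivation:
Let f(t,s) = #length-t paths at position s with S_1..S_t all ≥ 0.
f(t,s) = f(t-1,s-1) + f(t-1,s+1) for s ≥ 0; f(t,s) = 0 for s < 0.
t=0: f(0,0)=1
t=1: f(1,1)=1
t=2: f(2,0)=1 f(2,2)=1
t=3: f(3,1)=2 f(3,3)=1
Σ_s f(3,s) = 3
P = 3/8 = 3/8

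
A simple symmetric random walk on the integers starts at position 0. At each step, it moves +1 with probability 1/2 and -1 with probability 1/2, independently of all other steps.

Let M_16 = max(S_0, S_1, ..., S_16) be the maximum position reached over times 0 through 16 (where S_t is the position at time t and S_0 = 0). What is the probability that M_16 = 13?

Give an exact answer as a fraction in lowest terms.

Let M_16 = max(S_0,...,S_16). Use the reflection principle: for j ≥ 1, #{paths with M_16 ≥ j} = #{S_16 ≥ j} + #{S_16 ≥ j+1}.
By reflection, #{M_16 ≥ 13} = #{S_16 ≥ 13} + #{S_16 ≥ 14} = 17 + 17 = 34.
#{M_16 ≥ 14} = #{S_16 ≥ 14} + #{S_16 ≥ 15} = 17 + 1 = 18.
#{M_16 = 13} = 34 - 18 = 16.
P(M_16 = 13) = 16/65536 = 1/4096

Answer: 1/4096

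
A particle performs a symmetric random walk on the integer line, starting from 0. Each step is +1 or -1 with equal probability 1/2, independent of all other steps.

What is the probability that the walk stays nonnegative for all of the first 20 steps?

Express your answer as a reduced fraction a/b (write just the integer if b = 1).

Let f(t,s) = #length-t paths at position s with S_1..S_t all ≥ 0.
f(t,s) = f(t-1,s-1) + f(t-1,s+1) for s ≥ 0; f(t,s) = 0 for s < 0.
t=0: f(0,0)=1
t=1: f(1,1)=1
t=2: f(2,0)=1 f(2,2)=1
t=3: f(3,1)=2 f(3,3)=1
t=4: f(4,0)=2 f(4,2)=3 f(4,4)=1
t=5: f(5,1)=5 f(5,3)=4 f(5,5)=1
t=6: f(6,0)=5 f(6,2)=9 f(6,4)=5 f(6,6)=1
t=7: f(7,1)=14 f(7,3)=14 f(7,5)=6 f(7,7)=1
t=8: f(8,0)=14 f(8,2)=28 f(8,4)=20 f(8,6)=7 f(8,8)=1
t=9: f(9,1)=42 f(9,3)=48 f(9,5)=27 f(9,7)=8 f(9,9)=1
t=10: f(10,0)=42 f(10,2)=90 f(10,4)=75 f(10,6)=35 f(10,8)=9 f(10,10)=1
t=11: f(11,1)=132 f(11,3)=165 f(11,5)=110 f(11,7)=44 f(11,9)=10 f(11,11)=1
t=12: f(12,0)=132 f(12,2)=297 f(12,4)=275 f(12,6)=154 f(12,8)=54 f(12,10)=11 f(12,12)=1
t=13: f(13,1)=429 f(13,3)=572 f(13,5)=429 f(13,7)=208 f(13,9)=65 f(13,11)=12 f(13,13)=1
t=14: f(14,0)=429 f(14,2)=1001 f(14,4)=1001 f(14,6)=637 f(14,8)=273 f(14,10)=77 f(14,12)=13 f(14,14)=1
t=15: f(15,1)=1430 f(15,3)=2002 f(15,5)=1638 f(15,7)=910 f(15,9)=350 f(15,11)=90 f(15,13)=14 f(15,15)=1
t=16: f(16,0)=1430 f(16,2)=3432 f(16,4)=3640 f(16,6)=2548 f(16,8)=1260 f(16,10)=440 f(16,12)=104 f(16,14)=15 f(16,16)=1
t=17: f(17,1)=4862 f(17,3)=7072 f(17,5)=6188 f(17,7)=3808 f(17,9)=1700 f(17,11)=544 f(17,13)=119 f(17,15)=16 f(17,17)=1
t=18: f(18,0)=4862 f(18,2)=11934 f(18,4)=13260 f(18,6)=9996 f(18,8)=5508 f(18,10)=2244 f(18,12)=663 f(18,14)=135 f(18,16)=17 f(18,18)=1
t=19: f(19,1)=16796 f(19,3)=25194 f(19,5)=23256 f(19,7)=15504 f(19,9)=7752 f(19,11)=2907 f(19,13)=798 f(19,15)=152 f(19,17)=18 f(19,19)=1
t=20: f(20,0)=16796 f(20,2)=41990 f(20,4)=48450 f(20,6)=38760 f(20,8)=23256 f(20,10)=10659 f(20,12)=3705 f(20,14)=950 f(20,16)=170 f(20,18)=19 f(20,20)=1
Σ_s f(20,s) = 184756
P = 184756/1048576 = 46189/262144

Answer: 46189/262144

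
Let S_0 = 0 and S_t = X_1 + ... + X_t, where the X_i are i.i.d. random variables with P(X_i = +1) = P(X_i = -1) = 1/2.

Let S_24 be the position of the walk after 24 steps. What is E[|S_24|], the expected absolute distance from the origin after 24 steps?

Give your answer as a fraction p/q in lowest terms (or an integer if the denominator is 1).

Answer: 2028117/524288

Derivation:
S_24 takes values m ≡ 0 (mod 2) with |m| ≤ 24; P(S_24=m) = C(24,(24+m)/2)/2^24.
Total paths: 2^24 = 16777216
Distribution: P(S=-24)=1/16777216, P(S=-22)=24/16777216, P(S=-20)=276/16777216, P(S=-18)=2024/16777216, P(S=-16)=10626/16777216, P(S=-14)=42504/16777216, P(S=-12)=134596/16777216, P(S=-10)=346104/16777216, P(S=-8)=735471/16777216, P(S=-6)=1307504/16777216, P(S=-4)=1961256/16777216, P(S=-2)=2496144/16777216, P(S=0)=2704156/16777216, P(S=2)=2496144/16777216, P(S=4)=1961256/16777216, P(S=6)=1307504/16777216, P(S=8)=735471/16777216, P(S=10)=346104/16777216, P(S=12)=134596/16777216, P(S=14)=42504/16777216, P(S=16)=10626/16777216, P(S=18)=2024/16777216, P(S=20)=276/16777216, P(S=22)=24/16777216, P(S=24)=1/16777216
E[|S_24|] = Σ_m |m|·P(S_24=m) = 64899744/16777216 = 2028117/524288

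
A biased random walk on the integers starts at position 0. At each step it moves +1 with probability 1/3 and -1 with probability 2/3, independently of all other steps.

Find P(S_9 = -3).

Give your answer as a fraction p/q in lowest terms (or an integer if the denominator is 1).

Answer: 1792/6561

Derivation:
To reach position -3 after 9 steps: need 3 steps of +1 and 6 steps of -1.
Number of such sequences: C(9,3) = 84
Each has probability (1/3)^3 · (2/3)^6 = 64/19683
P = 84 · 64/19683 = 1792/6561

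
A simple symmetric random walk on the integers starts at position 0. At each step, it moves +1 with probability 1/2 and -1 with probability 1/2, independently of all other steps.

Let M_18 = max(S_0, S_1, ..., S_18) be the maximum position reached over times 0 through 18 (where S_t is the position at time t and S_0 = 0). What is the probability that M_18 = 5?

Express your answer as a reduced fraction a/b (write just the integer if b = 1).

Answer: 4641/65536

Derivation:
Let M_18 = max(S_0,...,S_18). Use the reflection principle: for j ≥ 1, #{paths with M_18 ≥ j} = #{S_18 ≥ j} + #{S_18 ≥ j+1}.
By reflection, #{M_18 ≥ 5} = #{S_18 ≥ 5} + #{S_18 ≥ 6} = 31180 + 31180 = 62360.
#{M_18 ≥ 6} = #{S_18 ≥ 6} + #{S_18 ≥ 7} = 31180 + 12616 = 43796.
#{M_18 = 5} = 62360 - 43796 = 18564.
P(M_18 = 5) = 18564/262144 = 4641/65536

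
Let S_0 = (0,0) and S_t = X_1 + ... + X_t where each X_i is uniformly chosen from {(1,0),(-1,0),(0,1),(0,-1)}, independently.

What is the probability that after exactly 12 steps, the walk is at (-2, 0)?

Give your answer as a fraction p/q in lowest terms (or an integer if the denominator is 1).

Let h be the number of horizontal steps (so 12-h are vertical). To end at (-2,0) need (h-2)/2 right-steps and ((12-h)+0)/2 up-steps.
Sum over h with 2 ≤ h ≤ 12, h ≡ 0 (mod 2), 12-h ≡ 0 (mod 2):
h=2: C(12,2)·C(2,0)·C(10,5) = 66·1·252 = 16632
h=4: C(12,4)·C(4,1)·C(8,4) = 495·4·70 = 138600
h=6: C(12,6)·C(6,2)·C(6,3) = 924·15·20 = 277200
h=8: C(12,8)·C(8,3)·C(4,2) = 495·56·6 = 166320
h=10: C(12,10)·C(10,4)·C(2,1) = 66·210·2 = 27720
h=12: C(12,12)·C(12,5)·C(0,0) = 1·792·1 = 792
Total favorable: 627264
Total paths: 4^12 = 16777216
P = 627264/16777216 = 9801/262144

Answer: 9801/262144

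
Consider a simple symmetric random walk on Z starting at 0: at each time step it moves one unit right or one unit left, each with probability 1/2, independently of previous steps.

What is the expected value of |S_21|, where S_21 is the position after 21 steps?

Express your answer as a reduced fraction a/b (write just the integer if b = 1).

Answer: 969969/262144

Derivation:
S_21 takes values m ≡ 1 (mod 2) with |m| ≤ 21; P(S_21=m) = C(21,(21+m)/2)/2^21.
Total paths: 2^21 = 2097152
Distribution: P(S=-21)=1/2097152, P(S=-19)=21/2097152, P(S=-17)=210/2097152, P(S=-15)=1330/2097152, P(S=-13)=5985/2097152, P(S=-11)=20349/2097152, P(S=-9)=54264/2097152, P(S=-7)=116280/2097152, P(S=-5)=203490/2097152, P(S=-3)=293930/2097152, P(S=-1)=352716/2097152, P(S=1)=352716/2097152, P(S=3)=293930/2097152, P(S=5)=203490/2097152, P(S=7)=116280/2097152, P(S=9)=54264/2097152, P(S=11)=20349/2097152, P(S=13)=5985/2097152, P(S=15)=1330/2097152, P(S=17)=210/2097152, P(S=19)=21/2097152, P(S=21)=1/2097152
E[|S_21|] = Σ_m |m|·P(S_21=m) = 7759752/2097152 = 969969/262144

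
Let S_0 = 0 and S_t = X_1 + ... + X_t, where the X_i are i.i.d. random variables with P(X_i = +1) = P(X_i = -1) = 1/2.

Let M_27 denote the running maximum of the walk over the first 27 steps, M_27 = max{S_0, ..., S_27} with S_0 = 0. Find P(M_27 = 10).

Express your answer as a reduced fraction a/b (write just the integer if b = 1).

Answer: 2220075/134217728

Derivation:
Let M_27 = max(S_0,...,S_27). Use the reflection principle: for j ≥ 1, #{paths with M_27 ≥ j} = #{S_27 ≥ j} + #{S_27 ≥ j+1}.
By reflection, #{M_27 ≥ 10} = #{S_27 ≥ 10} + #{S_27 ≥ 11} = 3505699 + 3505699 = 7011398.
#{M_27 ≥ 11} = #{S_27 ≥ 11} + #{S_27 ≥ 12} = 3505699 + 1285624 = 4791323.
#{M_27 = 10} = 7011398 - 4791323 = 2220075.
P(M_27 = 10) = 2220075/134217728 = 2220075/134217728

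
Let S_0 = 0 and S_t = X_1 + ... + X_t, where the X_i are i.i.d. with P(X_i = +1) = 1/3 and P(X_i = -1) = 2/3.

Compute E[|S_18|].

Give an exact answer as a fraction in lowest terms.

S_18 takes values m ≡ 0 (mod 2) with |m| ≤ 18; P(S_18=m) = C(18,(18+m)/2) · (1/3)^((18+m)/2) · (2/3)^((18-m)/2).
Distribution: P(S=-18)=262144/387420489, P(S=-16)=262144/43046721, P(S=-14)=1114112/43046721, P(S=-12)=8912896/129140163, P(S=-10)=5570560/43046721, P(S=-8)=7798784/43046721, P(S=-6)=25346048/129140163, P(S=-4)=7241728/43046721, P(S=-2)=4978688/43046721, P(S=0)=24893440/387420489, P(S=2)=1244672/43046721, P(S=4)=452608/43046721, P(S=6)=396032/129140163, P(S=8)=30464/43046721, P(S=10)=5440/43046721, P(S=12)=2176/129140163, P(S=14)=68/43046721, P(S=16)=4/43046721, P(S=18)=1/387420489
E[|S_18|] = Σ_m |m|·P(S_18=m) = 269079674/43046721

Answer: 269079674/43046721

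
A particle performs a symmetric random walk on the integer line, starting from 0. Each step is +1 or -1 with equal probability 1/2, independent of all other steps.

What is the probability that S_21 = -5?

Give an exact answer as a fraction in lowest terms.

Answer: 101745/1048576

Derivation:
To reach position -5 after 21 steps: need 8 steps of +1 and 13 of -1.
Favorable paths: C(21,8) = 203490
Total paths: 2^21 = 2097152
P = 203490/2097152 = 101745/1048576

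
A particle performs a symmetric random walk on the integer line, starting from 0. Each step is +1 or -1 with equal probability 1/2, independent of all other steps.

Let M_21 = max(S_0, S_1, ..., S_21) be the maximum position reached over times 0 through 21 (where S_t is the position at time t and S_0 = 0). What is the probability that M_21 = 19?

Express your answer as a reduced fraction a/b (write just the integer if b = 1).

Answer: 21/2097152

Derivation:
Let M_21 = max(S_0,...,S_21). Use the reflection principle: for j ≥ 1, #{paths with M_21 ≥ j} = #{S_21 ≥ j} + #{S_21 ≥ j+1}.
By reflection, #{M_21 ≥ 19} = #{S_21 ≥ 19} + #{S_21 ≥ 20} = 22 + 1 = 23.
#{M_21 ≥ 20} = #{S_21 ≥ 20} + #{S_21 ≥ 21} = 1 + 1 = 2.
#{M_21 = 19} = 23 - 2 = 21.
P(M_21 = 19) = 21/2097152 = 21/2097152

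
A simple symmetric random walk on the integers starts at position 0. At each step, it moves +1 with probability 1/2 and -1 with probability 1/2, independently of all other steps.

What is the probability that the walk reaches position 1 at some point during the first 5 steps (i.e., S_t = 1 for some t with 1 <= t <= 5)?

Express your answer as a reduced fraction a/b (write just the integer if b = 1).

Count via complement. Let g(t,s) = #length-t paths at position s with S_1..S_t all ≠ 1.
g(t,s) = g(t-1,s-1) + g(t-1,s+1) for s ≠ 1; g(t,1) = 0.
t=0: g(0,0)=1
t=1: g(1,-1)=1
t=2: g(2,-2)=1 g(2,0)=1
t=3: g(3,-3)=1 g(3,-1)=2
t=4: g(4,-4)=1 g(4,-2)=3 g(4,0)=2
t=5: g(5,-5)=1 g(5,-3)=4 g(5,-1)=5
Paths never hitting 1: Σ_s g(5,s) = 10
Paths hitting 1: 2^5 - 10 = 22
P = 22/32 = 11/16

Answer: 11/16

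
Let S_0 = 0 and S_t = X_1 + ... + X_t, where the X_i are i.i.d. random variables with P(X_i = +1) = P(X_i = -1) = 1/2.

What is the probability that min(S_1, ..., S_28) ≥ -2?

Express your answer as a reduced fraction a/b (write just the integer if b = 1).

Let f(t,s) = #length-t paths at position s with S_1..S_t all ≥ -2.
f(t,s) = f(t-1,s-1) + f(t-1,s+1) for s ≥ -2; f(t,s) = 0 for s < -2.
t=0: f(0,0)=1
t=1: f(1,-1)=1 f(1,1)=1
t=2: f(2,-2)=1 f(2,0)=2 f(2,2)=1
t=3: f(3,-1)=3 f(3,1)=3 f(3,3)=1
t=4: f(4,-2)=3 f(4,0)=6 f(4,2)=4 f(4,4)=1
t=5: f(5,-1)=9 f(5,1)=10 f(5,3)=5 f(5,5)=1
t=6: f(6,-2)=9 f(6,0)=19 f(6,2)=15 f(6,4)=6 f(6,6)=1
t=7: f(7,-1)=28 f(7,1)=34 f(7,3)=21 f(7,5)=7 f(7,7)=1
t=8: f(8,-2)=28 f(8,0)=62 f(8,2)=55 f(8,4)=28 f(8,6)=8 f(8,8)=1
t=9: f(9,-1)=90 f(9,1)=117 f(9,3)=83 f(9,5)=36 f(9,7)=9 f(9,9)=1
t=10: f(10,-2)=90 f(10,0)=207 f(10,2)=200 f(10,4)=119 f(10,6)=45 f(10,8)=10 f(10,10)=1
t=11: f(11,-1)=297 f(11,1)=407 f(11,3)=319 f(11,5)=164 f(11,7)=55 f(11,9)=11 f(11,11)=1
t=12: f(12,-2)=297 f(12,0)=704 f(12,2)=726 f(12,4)=483 f(12,6)=219 f(12,8)=66 f(12,10)=12 f(12,12)=1
t=13: f(13,-1)=1001 f(13,1)=1430 f(13,3)=1209 f(13,5)=702 f(13,7)=285 f(13,9)=78 f(13,11)=13 f(13,13)=1
t=14: f(14,-2)=1001 f(14,0)=2431 f(14,2)=2639 f(14,4)=1911 f(14,6)=987 f(14,8)=363 f(14,10)=91 f(14,12)=14 f(14,14)=1
t=15: f(15,-1)=3432 f(15,1)=5070 f(15,3)=4550 f(15,5)=2898 f(15,7)=1350 f(15,9)=454 f(15,11)=105 f(15,13)=15 f(15,15)=1
t=16: f(16,-2)=3432 f(16,0)=8502 f(16,2)=9620 f(16,4)=7448 f(16,6)=4248 f(16,8)=1804 f(16,10)=559 f(16,12)=120 f(16,14)=16 f(16,16)=1
t=17: f(17,-1)=11934 f(17,1)=18122 f(17,3)=17068 f(17,5)=11696 f(17,7)=6052 f(17,9)=2363 f(17,11)=679 f(17,13)=136 f(17,15)=17 f(17,17)=1
t=18: f(18,-2)=11934 f(18,0)=30056 f(18,2)=35190 f(18,4)=28764 f(18,6)=17748 f(18,8)=8415 f(18,10)=3042 f(18,12)=815 f(18,14)=153 f(18,16)=18 f(18,18)=1
t=19: f(19,-1)=41990 f(19,1)=65246 f(19,3)=63954 f(19,5)=46512 f(19,7)=26163 f(19,9)=11457 f(19,11)=3857 f(19,13)=968 f(19,15)=171 f(19,17)=19 f(19,19)=1
t=20: f(20,-2)=41990 f(20,0)=107236 f(20,2)=129200 f(20,4)=110466 f(20,6)=72675 f(20,8)=37620 f(20,10)=15314 f(20,12)=4825 f(20,14)=1139 f(20,16)=190 f(20,18)=20 f(20,20)=1
t=21: f(21,-1)=149226 f(21,1)=236436 f(21,3)=239666 f(21,5)=183141 f(21,7)=110295 f(21,9)=52934 f(21,11)=20139 f(21,13)=5964 f(21,15)=1329 f(21,17)=210 f(21,19)=21 f(21,21)=1
t=22: f(22,-2)=149226 f(22,0)=385662 f(22,2)=476102 f(22,4)=422807 f(22,6)=293436 f(22,8)=163229 f(22,10)=73073 f(22,12)=26103 f(22,14)=7293 f(22,16)=1539 f(22,18)=231 f(22,20)=22 f(22,22)=1
t=23: f(23,-1)=534888 f(23,1)=861764 f(23,3)=898909 f(23,5)=716243 f(23,7)=456665 f(23,9)=236302 f(23,11)=99176 f(23,13)=33396 f(23,15)=8832 f(23,17)=1770 f(23,19)=253 f(23,21)=23 f(23,23)=1
t=24: f(24,-2)=534888 f(24,0)=1396652 f(24,2)=1760673 f(24,4)=1615152 f(24,6)=1172908 f(24,8)=692967 f(24,10)=335478 f(24,12)=132572 f(24,14)=42228 f(24,16)=10602 f(24,18)=2023 f(24,20)=276 f(24,22)=24 f(24,24)=1
t=25: f(25,-1)=1931540 f(25,1)=3157325 f(25,3)=3375825 f(25,5)=2788060 f(25,7)=1865875 f(25,9)=1028445 f(25,11)=468050 f(25,13)=174800 f(25,15)=52830 f(25,17)=12625 f(25,19)=2299 f(25,21)=300 f(25,23)=25 f(25,25)=1
t=26: f(26,-2)=1931540 f(26,0)=5088865 f(26,2)=6533150 f(26,4)=6163885 f(26,6)=4653935 f(26,8)=2894320 f(26,10)=1496495 f(26,12)=642850 f(26,14)=227630 f(26,16)=65455 f(26,18)=14924 f(26,20)=2599 f(26,22)=325 f(26,24)=26 f(26,26)=1
t=27: f(27,-1)=7020405 f(27,1)=11622015 f(27,3)=12697035 f(27,5)=10817820 f(27,7)=7548255 f(27,9)=4390815 f(27,11)=2139345 f(27,13)=870480 f(27,15)=293085 f(27,17)=80379 f(27,19)=17523 f(27,21)=2924 f(27,23)=351 f(27,25)=27 f(27,27)=1
t=28: f(28,-2)=7020405 f(28,0)=18642420 f(28,2)=24319050 f(28,4)=23514855 f(28,6)=18366075 f(28,8)=11939070 f(28,10)=6530160 f(28,12)=3009825 f(28,14)=1163565 f(28,16)=373464 f(28,18)=97902 f(28,20)=20447 f(28,22)=3275 f(28,24)=378 f(28,26)=28 f(28,28)=1
Σ_s f(28,s) = 115000920
P = 115000920/268435456 = 14375115/33554432

Answer: 14375115/33554432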